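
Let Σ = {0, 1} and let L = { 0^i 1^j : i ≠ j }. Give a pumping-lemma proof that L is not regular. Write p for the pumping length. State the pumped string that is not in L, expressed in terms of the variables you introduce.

Assume L is regular. Let p be the pumping length given by the pumping lemma.
Choose w = 0^p 1^{p+p!}. Since p ≠ p+p!, w ∈ L; and |w| ≥ p.
By the pumping lemma, w = xyz with |xy| ≤ p and y is nonempty.
Since the first p symbols of w are all 0's and |xy| ≤ p, y lies entirely in the leading 0-block: y = 0^k for some k with 1 ≤ k ≤ p.
Since 1 ≤ k ≤ p, k divides p!; set t = 1 + p!/k. Then xy^t z has p + (p!/k)·k = p + p! copies of 0. Now the 0-count equals the 1-count, so i ≠ j fails. So xy^t z = 0^{p+p!} 1^{p+p!} ∉ L.
Contradiction. Therefore L is not regular.

0^{p+p!} 1^{p+p!}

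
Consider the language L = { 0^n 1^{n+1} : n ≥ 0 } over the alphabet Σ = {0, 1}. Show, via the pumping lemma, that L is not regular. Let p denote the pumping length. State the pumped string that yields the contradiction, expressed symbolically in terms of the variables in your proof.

0^{p+k} 1^{p+1}

Suppose for contradiction that L is regular, and let p be the pumping length.
Take w = 0^p 1^{p+1}. Then w ∈ L and |w| = 2p+1 ≥ p.
The pumping lemma gives a decomposition w = xyz where |xy| ≤ p and y is nonempty.
Because |xy| ≤ p and w begins with p copies of 0, we have y = 0^k with 1 ≤ k ≤ p.
Pump with i = 2: xy^2z = 0^{p+k} 1^{p+1}. For this to lie in L we would need p+1 = (p+k)+1, which forces k = 0. But k ≥ 1, so xy^2z ∉ L.
This contradicts the pumping lemma, so L is not regular.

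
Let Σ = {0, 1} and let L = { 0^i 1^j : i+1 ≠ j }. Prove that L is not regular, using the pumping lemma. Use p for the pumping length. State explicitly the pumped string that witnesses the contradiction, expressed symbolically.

0^{p+p!} 1^{p+p!+1}

Suppose for contradiction that L is regular, and let p be the pumping length.
Choose w = 0^p 1^{p+p!+1}. Since p ≠ (p+p!+1)-1 = p+p!, w ∈ L; and |w| ≥ p.
The pumping lemma gives a decomposition w = xyz where |xy| ≤ p and |y| > 0.
Since the first p symbols of w are all 0's and |xy| ≤ p, y lies entirely in the leading 0-block: y = 0^k for some k with 1 ≤ k ≤ p.
Since 1 ≤ k ≤ p, k divides p!; set t = 1 + p!/k. Then xy^t z has p + (p!/k)·k = p + p! copies of 0. Now the 0-count is p+p! and (1-count)-1 = (p+p!+1)-1 = p+p!, so i+1 ≠ j fails. So xy^t z = 0^{p+p!} 1^{p+p!+1} ∉ L.
Contradiction. Therefore L is not regular.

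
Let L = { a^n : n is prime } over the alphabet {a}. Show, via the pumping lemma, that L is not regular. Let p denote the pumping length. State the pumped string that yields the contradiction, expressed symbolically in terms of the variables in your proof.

a^{q(1+k)}

Assume L is regular; let p be its pumping constant.
Let q be a prime with q ≥ p+2 (infinitely many primes exist), and take w = a^q ∈ L with |w| = q ≥ p.
By the pumping lemma, w = xyz with |xy| ≤ p and y is nonempty.
Then y = a^k for some k with 1 ≤ k ≤ p.
Since 1 ≤ k ≤ p, |xz| = q-k. Pump with i = q+1: |xy^{q+1}z| = (q-k)+(q+1)k = q+qk = q(1+k), which is composite (both factors ≥ 2). So xy^{q+1}z = a^{q(1+k)} ∉ L.
Contradiction. Therefore L is not regular.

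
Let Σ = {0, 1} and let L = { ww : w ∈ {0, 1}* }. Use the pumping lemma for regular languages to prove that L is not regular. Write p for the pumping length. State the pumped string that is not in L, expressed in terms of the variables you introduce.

Assume L is regular; let p be its pumping constant.
Take w = 0^p 1^p 0^p 1^p = uu where u = 0^p1^p; then w ∈ L and |w| = 4p ≥ p.
The pumping lemma gives a decomposition w = xyz where |xy| ≤ p and |y| > 0.
Because |xy| ≤ p and w begins with p copies of 0, we have y = 0^k with 1 ≤ k ≤ p.
Pump with i = 2: xy^2z = 0^{p+k} 1^p 0^p 1^p, of length 4p+k. Suppose this equals vv. The string starts with 0 and ends with 1, so v does too; thus the boundary between the two copies of v is a 1→0 transition. There is exactly one such transition, at position 2p+k, so |v| = 2p+k and |vv| = 4p+2k ≠ 4p+k since k ≥ 1. So xy^2z ∉ L.
Contradiction. Therefore L is not regular.

0^{p+k} 1^p 0^p 1^p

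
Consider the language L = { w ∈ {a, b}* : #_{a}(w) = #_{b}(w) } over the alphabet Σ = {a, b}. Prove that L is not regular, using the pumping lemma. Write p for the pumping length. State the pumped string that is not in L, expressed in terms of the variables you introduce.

Assume L is regular. Let p be the pumping length given by the pumping lemma.
Choose w = a^p b^p ∈ L with |w| = 2p ≥ p.
The pumping lemma gives a decomposition w = xyz where |xy| ≤ p and y is nonempty.
Since the first p symbols of w are all a's and |xy| ≤ p, y lies entirely in the leading a-block: y = a^k for some k with 1 ≤ k ≤ p.
Pump with i = 2: xy^2z = a^{p+k} b^p has p+k occurrences of a but only p of b. Since k ≥ 1 the counts differ, so xy^2z ∉ L.
This is a contradiction; hence L is not regular.

a^{p+k} b^p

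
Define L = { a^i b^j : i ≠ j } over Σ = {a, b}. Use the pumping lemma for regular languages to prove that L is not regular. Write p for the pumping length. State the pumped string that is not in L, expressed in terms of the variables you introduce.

a^{p+p!} b^{p+p!}

Toward a contradiction, assume L is regular with pumping length p.
Choose w = a^p b^{p+p!}. Since p ≠ p+p!, w ∈ L; and |w| ≥ p.
Write w = xyz as guaranteed by the lemma, with |xy| ≤ p and |y| > 0.
Because |xy| ≤ p and w begins with p copies of a, we have y = a^k with 1 ≤ k ≤ p.
Since 1 ≤ k ≤ p, k divides p!; set t = 1 + p!/k. Then xy^t z has p + (p!/k)·k = p + p! copies of a. Now the a-count equals the b-count, so i ≠ j fails. So xy^t z = a^{p+p!} b^{p+p!} ∉ L.
This contradicts the pumping lemma, so L is not regular.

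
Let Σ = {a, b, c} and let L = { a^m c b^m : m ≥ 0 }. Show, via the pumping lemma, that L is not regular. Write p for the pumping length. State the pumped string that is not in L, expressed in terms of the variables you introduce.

a^{p+k} c b^p

Assume L is regular. Let p be the pumping length given by the pumping lemma.
Take w = a^p c b^p ∈ L with |w| = 2p+1 ≥ p.
By the pumping lemma, w = xyz with |xy| ≤ p and y is nonempty.
The first p characters of w are a's, so xy (and hence y) consists only of a's. Write y = a^k, 1 ≤ k ≤ p.
Pump with i = 2: xy^2z = a^{p+k} c b^p, which would require p+k = p. But k ≥ 1, so xy^2z ∉ L.
This contradicts the pumping lemma, so L is not regular.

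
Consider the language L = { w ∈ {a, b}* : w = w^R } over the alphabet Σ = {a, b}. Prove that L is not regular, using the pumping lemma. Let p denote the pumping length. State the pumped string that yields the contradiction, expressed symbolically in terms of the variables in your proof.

Toward a contradiction, assume L is regular with pumping length p.
Take w = a^p b a^p, a palindrome of length 2p+1 ≥ p.
By the pumping lemma, w = xyz with |xy| ≤ p and |y| ≥ 1.
The first p characters of w are a's, so xy (and hence y) consists only of a's. Write y = a^k, 1 ≤ k ≤ p.
Pump with i = 2: xy^2z = a^{p+k} b a^p. Its reverse is a^p b a^{p+k}, which differs from xy^2z since k ≥ 1. So xy^2z is not a palindrome and xy^2z ∉ L.
Contradiction. Therefore L is not regular.

a^{p+k} b a^p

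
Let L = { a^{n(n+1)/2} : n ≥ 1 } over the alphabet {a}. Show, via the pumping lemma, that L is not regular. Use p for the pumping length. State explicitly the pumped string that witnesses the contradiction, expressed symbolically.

Toward a contradiction, assume L is regular with pumping length p.
Take w = a^{p(p+1)/2} ∈ L with |w| = p(p+1)/2 ≥ p.
Write w = xyz as guaranteed by the lemma, with |xy| ≤ p and |y| > 0.
Then y = a^k for some k with 1 ≤ k ≤ p.
Pump with i = 2: xy^2z = a^{p(p+1)/2+k}. Since 1 ≤ k ≤ p, p(p+1)/2 < p(p+1)/2+k ≤ p(p+1)/2+p < (p+1)(p+2)/2, so p(p+1)/2+k is strictly between consecutive triangular numbers. So xy^2z ∉ L.
This contradicts the pumping lemma, so L is not regular.

a^{p(p+1)/2+k}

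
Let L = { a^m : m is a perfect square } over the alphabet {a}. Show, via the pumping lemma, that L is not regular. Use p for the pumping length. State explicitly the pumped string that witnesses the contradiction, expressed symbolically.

Suppose for contradiction that L is regular, and let p be the pumping length.
Take w = a^{p²} ∈ L with |w| = p² ≥ p.
By the pumping lemma, w = xyz with |xy| ≤ p and |y| > 0.
Then y = a^k for some k with 1 ≤ k ≤ p.
Pump with i = 2: xy^2z = a^{p²+k}. Since 1 ≤ k ≤ p, p² < p²+k ≤ p²+p < (p+1)², so p²+k lies strictly between consecutive squares and is not a perfect square. So xy^2z ∉ L.
This contradicts the pumping lemma, so L is not regular.

a^{p²+k}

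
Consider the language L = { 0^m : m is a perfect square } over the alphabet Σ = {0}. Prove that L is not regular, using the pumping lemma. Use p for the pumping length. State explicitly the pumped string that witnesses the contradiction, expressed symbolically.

0^{p²+k}

Toward a contradiction, assume L is regular with pumping length p.
Take w = 0^{p²} ∈ L with |w| = p² ≥ p.
Write w = xyz as guaranteed by the lemma, with |xy| ≤ p and y is nonempty.
Then y = 0^k for some k with 1 ≤ k ≤ p.
Pump with i = 2: xy^2z = 0^{p²+k}. Since 1 ≤ k ≤ p, p² < p²+k ≤ p²+p < (p+1)², so p²+k lies strictly between consecutive squares and is not a perfect square. So xy^2z ∉ L.
This contradicts the pumping lemma, so L is not regular.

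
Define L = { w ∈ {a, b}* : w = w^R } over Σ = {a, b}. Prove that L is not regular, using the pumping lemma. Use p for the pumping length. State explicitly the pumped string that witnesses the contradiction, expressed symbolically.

a^{p+k} b a^p

Toward a contradiction, assume L is regular with pumping length p.
Take w = a^p b a^p, a palindrome of length 2p+1 ≥ p.
Write w = xyz as guaranteed by the lemma, with |xy| ≤ p and y is nonempty.
Since the first p symbols of w are all a's and |xy| ≤ p, y lies entirely in the leading a-block: y = a^k for some k with 1 ≤ k ≤ p.
Pump with i = 2: xy^2z = a^{p+k} b a^p. Its reverse is a^p b a^{p+k}, which differs from xy^2z since k ≥ 1. So xy^2z is not a palindrome and xy^2z ∉ L.
This contradicts the pumping lemma, so L is not regular.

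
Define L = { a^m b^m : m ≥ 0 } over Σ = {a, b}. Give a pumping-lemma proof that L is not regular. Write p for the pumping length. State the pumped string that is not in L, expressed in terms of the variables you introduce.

a^{p+k} b^p

Toward a contradiction, assume L is regular with pumping length p.
Let w = a^p b^p ∈ L; note |w| = 2p ≥ p.
By the pumping lemma, w = xyz with |xy| ≤ p and |y| ≥ 1.
Because |xy| ≤ p and w begins with p copies of a, we have y = a^k with 1 ≤ k ≤ p.
Pump with i = 2: xy^2z = a^{p+k} b^p. For this to lie in L we would need p = p+k, which forces k = 0. But k ≥ 1, so xy^2z ∉ L.
This contradicts the pumping lemma, so L is not regular.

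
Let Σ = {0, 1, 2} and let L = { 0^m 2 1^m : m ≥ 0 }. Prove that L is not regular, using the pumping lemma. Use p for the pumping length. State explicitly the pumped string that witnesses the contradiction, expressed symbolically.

Assume L is regular; let p be its pumping constant.
Take w = 0^p 2 1^p ∈ L with |w| = 2p+1 ≥ p.
The pumping lemma gives a decomposition w = xyz where |xy| ≤ p and |y| > 0.
The first p characters of w are 0's, so xy (and hence y) consists only of 0's. Write y = 0^k, 1 ≤ k ≤ p.
Pump with i = 2: xy^2z = 0^{p+k} 2 1^p, which would require p+k = p. But k ≥ 1, so xy^2z ∉ L.
This is a contradiction; hence L is not regular.

0^{p+k} 2 1^p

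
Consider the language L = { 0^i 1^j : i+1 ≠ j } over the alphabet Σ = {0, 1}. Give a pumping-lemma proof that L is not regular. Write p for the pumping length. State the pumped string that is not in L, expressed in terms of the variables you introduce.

Suppose for contradiction that L is regular, and let p be the pumping length.
Choose w = 0^p 1^{p+p!+1}. Since p ≠ (p+p!+1)-1 = p+p!, w ∈ L; and |w| ≥ p.
Write w = xyz as guaranteed by the lemma, with |xy| ≤ p and |y| > 0.
Because |xy| ≤ p and w begins with p copies of 0, we have y = 0^k with 1 ≤ k ≤ p.
Since 1 ≤ k ≤ p, k divides p!; set t = 1 + p!/k. Then xy^t z has p + (p!/k)·k = p + p! copies of 0. Now the 0-count is p+p! and (1-count)-1 = (p+p!+1)-1 = p+p!, so i+1 ≠ j fails. So xy^t z = 0^{p+p!} 1^{p+p!+1} ∉ L.
Contradiction. Therefore L is not regular.

0^{p+p!} 1^{p+p!+1}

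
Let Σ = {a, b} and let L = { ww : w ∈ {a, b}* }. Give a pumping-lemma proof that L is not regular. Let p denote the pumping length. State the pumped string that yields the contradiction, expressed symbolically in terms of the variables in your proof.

Toward a contradiction, assume L is regular with pumping length p.
Take w = a^p b^p a^p b^p = uu where u = a^pb^p; then w ∈ L and |w| = 4p ≥ p.
By the pumping lemma, w = xyz with |xy| ≤ p and |y| > 0.
Because |xy| ≤ p and w begins with p copies of a, we have y = a^k with 1 ≤ k ≤ p.
Pump with i = 2: xy^2z = a^{p+k} b^p a^p b^p, of length 4p+k. Suppose this equals vv. The string starts with a and ends with b, so v does too; thus the boundary between the two copies of v is a b→a transition. There is exactly one such transition, at position 2p+k, so |v| = 2p+k and |vv| = 4p+2k ≠ 4p+k since k ≥ 1. So xy^2z ∉ L.
This contradicts the pumping lemma, so L is not regular.

a^{p+k} b^p a^p b^p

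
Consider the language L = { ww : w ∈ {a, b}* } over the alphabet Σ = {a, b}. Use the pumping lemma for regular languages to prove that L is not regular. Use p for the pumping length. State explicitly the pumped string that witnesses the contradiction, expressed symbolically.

a^{p+k} b^p a^p b^p

Suppose for contradiction that L is regular, and let p be the pumping length.
Take w = a^p b^p a^p b^p = uu where u = a^pb^p; then w ∈ L and |w| = 4p ≥ p.
Write w = xyz as guaranteed by the lemma, with |xy| ≤ p and |y| > 0.
Since the first p symbols of w are all a's and |xy| ≤ p, y lies entirely in the leading a-block: y = a^k for some k with 1 ≤ k ≤ p.
Pump with i = 2: xy^2z = a^{p+k} b^p a^p b^p, of length 4p+k. Suppose this equals vv. The string starts with a and ends with b, so v does too; thus the boundary between the two copies of v is a b→a transition. There is exactly one such transition, at position 2p+k, so |v| = 2p+k and |vv| = 4p+2k ≠ 4p+k since k ≥ 1. So xy^2z ∉ L.
This is a contradiction; hence L is not regular.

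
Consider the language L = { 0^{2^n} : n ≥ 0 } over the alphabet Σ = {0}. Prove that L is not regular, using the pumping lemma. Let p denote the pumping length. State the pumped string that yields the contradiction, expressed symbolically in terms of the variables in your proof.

Assume L is regular. Let p be the pumping length given by the pumping lemma.
Take w = 0^{2^p} ∈ L with |w| = 2^p ≥ p.
Write w = xyz as guaranteed by the lemma, with |xy| ≤ p and |y| > 0.
Then y = 0^k for some k with 1 ≤ k ≤ p.
Pump with i = 2: xy^2z = 0^{2^p+k}. Since 1 ≤ k ≤ p < 2^p, we have 2^p < 2^p+k < 2^{p+1}, so 2^p+k is not a power of 2. So xy^2z ∉ L.
This contradicts the pumping lemma, so L is not regular.

0^{2^p+k}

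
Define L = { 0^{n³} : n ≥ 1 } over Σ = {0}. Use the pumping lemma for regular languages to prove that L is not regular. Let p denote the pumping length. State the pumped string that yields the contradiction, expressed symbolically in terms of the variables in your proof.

0^{p³+k}

Toward a contradiction, assume L is regular with pumping length p.
Take w = 0^{p³} ∈ L with |w| = p³ ≥ p.
The pumping lemma gives a decomposition w = xyz where |xy| ≤ p and y is nonempty.
Then y = 0^k for some k with 1 ≤ k ≤ p.
Pump with i = 2: xy^2z = 0^{p³+k}. Since 1 ≤ k ≤ p, p³ < p³+k ≤ p³+p < p³+3p²+3p+1 = (p+1)³, so p³+k is not a perfect cube. So xy^2z ∉ L.
This contradicts the pumping lemma, so L is not regular.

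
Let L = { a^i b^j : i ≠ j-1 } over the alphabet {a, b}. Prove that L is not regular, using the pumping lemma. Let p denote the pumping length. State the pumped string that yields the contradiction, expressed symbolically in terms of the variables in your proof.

a^{p+p!} b^{p+p!+1}

Assume L is regular; let p be its pumping constant.
Choose w = a^p b^{p+p!+1}. Since p ≠ (p+p!+1)-1 = p+p!, w ∈ L; and |w| ≥ p.
The pumping lemma gives a decomposition w = xyz where |xy| ≤ p and y is nonempty.
The first p characters of w are a's, so xy (and hence y) consists only of a's. Write y = a^k, 1 ≤ k ≤ p.
Since 1 ≤ k ≤ p, k divides p!; set t = 1 + p!/k. Then xy^t z has p + (p!/k)·k = p + p! copies of a. Now the a-count is p+p! and (b-count)-1 = (p+p!+1)-1 = p+p!, so i ≠ j-1 fails. So xy^t z = a^{p+p!} b^{p+p!+1} ∉ L.
Contradiction. Therefore L is not regular.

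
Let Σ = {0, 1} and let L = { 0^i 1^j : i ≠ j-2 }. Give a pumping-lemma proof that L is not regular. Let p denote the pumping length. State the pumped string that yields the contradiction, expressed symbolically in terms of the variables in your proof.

Toward a contradiction, assume L is regular with pumping length p.
Choose w = 0^p 1^{p+p!+2}. Since p ≠ (p+p!+2)-2 = p+p!, w ∈ L; and |w| ≥ p.
The pumping lemma gives a decomposition w = xyz where |xy| ≤ p and |y| > 0.
Since the first p symbols of w are all 0's and |xy| ≤ p, y lies entirely in the leading 0-block: y = 0^k for some k with 1 ≤ k ≤ p.
Since 1 ≤ k ≤ p, k divides p!; set t = 1 + p!/k. Then xy^t z has p + (p!/k)·k = p + p! copies of 0. Now the 0-count is p+p! and (1-count)-2 = (p+p!+2)-2 = p+p!, so i ≠ j-2 fails. So xy^t z = 0^{p+p!} 1^{p+p!+2} ∉ L.
This contradicts the pumping lemma, so L is not regular.

0^{p+p!} 1^{p+p!+2}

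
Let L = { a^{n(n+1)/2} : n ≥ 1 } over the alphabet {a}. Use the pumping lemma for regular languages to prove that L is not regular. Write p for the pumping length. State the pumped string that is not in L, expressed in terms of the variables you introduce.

Toward a contradiction, assume L is regular with pumping length p.
Take w = a^{p(p+1)/2} ∈ L with |w| = p(p+1)/2 ≥ p.
By the pumping lemma, w = xyz with |xy| ≤ p and y is nonempty.
Then y = a^k for some k with 1 ≤ k ≤ p.
Pump with i = 2: xy^2z = a^{p(p+1)/2+k}. Since 1 ≤ k ≤ p, p(p+1)/2 < p(p+1)/2+k ≤ p(p+1)/2+p < (p+1)(p+2)/2, so p(p+1)/2+k is strictly between consecutive triangular numbers. So xy^2z ∉ L.
Contradiction. Therefore L is not regular.

a^{p(p+1)/2+k}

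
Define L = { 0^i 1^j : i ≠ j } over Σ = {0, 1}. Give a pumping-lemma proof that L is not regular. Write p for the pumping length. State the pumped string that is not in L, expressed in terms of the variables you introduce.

0^{p+p!} 1^{p+p!}

Suppose for contradiction that L is regular, and let p be the pumping length.
Choose w = 0^p 1^{p+p!}. Since p ≠ p+p!, w ∈ L; and |w| ≥ p.
By the pumping lemma, w = xyz with |xy| ≤ p and |y| > 0.
Since the first p symbols of w are all 0's and |xy| ≤ p, y lies entirely in the leading 0-block: y = 0^k for some k with 1 ≤ k ≤ p.
Since 1 ≤ k ≤ p, k divides p!; set t = 1 + p!/k. Then xy^t z has p + (p!/k)·k = p + p! copies of 0. Now the 0-count equals the 1-count, so i ≠ j fails. So xy^t z = 0^{p+p!} 1^{p+p!} ∉ L.
Contradiction. Therefore L is not regular.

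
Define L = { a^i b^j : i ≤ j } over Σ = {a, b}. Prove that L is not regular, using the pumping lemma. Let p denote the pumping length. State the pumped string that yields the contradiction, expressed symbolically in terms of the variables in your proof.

Assume L is regular; let p be its pumping constant.
Choose w = a^p b^p ∈ L, with |w| = 2p ≥ p.
The pumping lemma gives a decomposition w = xyz where |xy| ≤ p and |y| > 0.
Since the first p symbols of w are all a's and |xy| ≤ p, y lies entirely in the leading a-block: y = a^k for some k with 1 ≤ k ≤ p.
Consider xy^2z = a^{p+k} b^p. Since k ≥ 1, the a-count p+k exceeds the b-count p, so i ≤ j fails; thus xy^2z ∉ L.
This is a contradiction; hence L is not regular.

a^{p+k} b^p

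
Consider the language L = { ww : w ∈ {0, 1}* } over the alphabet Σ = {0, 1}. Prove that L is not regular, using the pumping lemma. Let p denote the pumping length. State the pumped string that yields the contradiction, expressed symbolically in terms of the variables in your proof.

0^{p+k} 1^p 0^p 1^p

Suppose for contradiction that L is regular, and let p be the pumping length.
Take w = 0^p 1^p 0^p 1^p = uu where u = 0^p1^p; then w ∈ L and |w| = 4p ≥ p.
Write w = xyz as guaranteed by the lemma, with |xy| ≤ p and y is nonempty.
Because |xy| ≤ p and w begins with p copies of 0, we have y = 0^k with 1 ≤ k ≤ p.
Pump with i = 2: xy^2z = 0^{p+k} 1^p 0^p 1^p, of length 4p+k. Suppose this equals vv. The string starts with 0 and ends with 1, so v does too; thus the boundary between the two copies of v is a 1→0 transition. There is exactly one such transition, at position 2p+k, so |v| = 2p+k and |vv| = 4p+2k ≠ 4p+k since k ≥ 1. So xy^2z ∉ L.
This is a contradiction; hence L is not regular.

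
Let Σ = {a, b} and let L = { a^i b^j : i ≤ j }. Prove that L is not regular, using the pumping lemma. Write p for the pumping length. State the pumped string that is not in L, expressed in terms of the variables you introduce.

Assume L is regular. Let p be the pumping length given by the pumping lemma.
Choose w = a^p b^p ∈ L, with |w| = 2p ≥ p.
Write w = xyz as guaranteed by the lemma, with |xy| ≤ p and |y| > 0.
The first p characters of w are a's, so xy (and hence y) consists only of a's. Write y = a^k, 1 ≤ k ≤ p.
Consider xy^2z = a^{p+k} b^p. Since k ≥ 1, the a-count p+k exceeds the b-count p, so i ≤ j fails; thus xy^2z ∉ L.
Contradiction. Therefore L is not regular.

a^{p+k} b^p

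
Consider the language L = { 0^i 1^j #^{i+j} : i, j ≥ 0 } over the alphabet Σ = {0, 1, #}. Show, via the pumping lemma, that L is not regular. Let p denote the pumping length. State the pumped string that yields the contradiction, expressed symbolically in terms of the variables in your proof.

Toward a contradiction, assume L is regular with pumping length p.
Take w = 0^p 1^p #^{2p} ∈ L (with i=j=p, i+j=2p), |w| = 4p ≥ p.
The pumping lemma gives a decomposition w = xyz where |xy| ≤ p and y is nonempty.
Since the first p symbols of w are all 0's and |xy| ≤ p, y lies entirely in the leading 0-block: y = 0^k for some k with 1 ≤ k ≤ p.
Consider xy^2z = 0^{p+k} 1^p #^{2p}. Now the 0- and 1-counts sum to 2p+k, but the #-count is 2p ≠ 2p+k. So xy^2z ∉ L.
This contradicts the pumping lemma, so L is not regular.

0^{p+k} 1^p #^{2p}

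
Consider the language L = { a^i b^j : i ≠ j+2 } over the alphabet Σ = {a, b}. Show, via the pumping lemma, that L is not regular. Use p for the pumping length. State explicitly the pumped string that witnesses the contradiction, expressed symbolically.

Assume L is regular. Let p be the pumping length given by the pumping lemma.
Choose w = a^p b^{p+p!-2}. Since p ≠ (p+p!-2)+2 = p+p!, w ∈ L; and |w| ≥ p.
The pumping lemma gives a decomposition w = xyz where |xy| ≤ p and |y| ≥ 1.
The first p characters of w are a's, so xy (and hence y) consists only of a's. Write y = a^k, 1 ≤ k ≤ p.
Since 1 ≤ k ≤ p, k divides p!; set t = 1 + p!/k. Then xy^t z has p + (p!/k)·k = p + p! copies of a. Now the a-count is p+p! and (b-count)+2 = (p+p!-2)+2 = p+p!, so i ≠ j+2 fails. So xy^t z = a^{p+p!} b^{p+p!-2} ∉ L.
This is a contradiction; hence L is not regular.

a^{p+p!} b^{p+p!-2}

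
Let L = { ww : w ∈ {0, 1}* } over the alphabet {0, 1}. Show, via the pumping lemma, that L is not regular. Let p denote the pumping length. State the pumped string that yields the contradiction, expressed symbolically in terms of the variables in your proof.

Toward a contradiction, assume L is regular with pumping length p.
Take w = 0^p 1^p 0^p 1^p = uu where u = 0^p1^p; then w ∈ L and |w| = 4p ≥ p.
Write w = xyz as guaranteed by the lemma, with |xy| ≤ p and y is nonempty.
Because |xy| ≤ p and w begins with p copies of 0, we have y = 0^k with 1 ≤ k ≤ p.
Pump with i = 2: xy^2z = 0^{p+k} 1^p 0^p 1^p, of length 4p+k. Suppose this equals vv. The string starts with 0 and ends with 1, so v does too; thus the boundary between the two copies of v is a 1→0 transition. There is exactly one such transition, at position 2p+k, so |v| = 2p+k and |vv| = 4p+2k ≠ 4p+k since k ≥ 1. So xy^2z ∉ L.
This is a contradiction; hence L is not regular.

0^{p+k} 1^p 0^p 1^p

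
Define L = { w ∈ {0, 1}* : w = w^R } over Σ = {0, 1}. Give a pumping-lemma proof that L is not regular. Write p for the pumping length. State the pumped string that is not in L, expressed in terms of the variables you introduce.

0^{p+k} 1 0^p

Assume L is regular. Let p be the pumping length given by the pumping lemma.
Take w = 0^p 1 0^p, a palindrome of length 2p+1 ≥ p.
By the pumping lemma, w = xyz with |xy| ≤ p and y is nonempty.
The first p characters of w are 0's, so xy (and hence y) consists only of 0's. Write y = 0^k, 1 ≤ k ≤ p.
Pump with i = 2: xy^2z = 0^{p+k} 1 0^p. Its reverse is 0^p 1 0^{p+k}, which differs from xy^2z since k ≥ 1. So xy^2z is not a palindrome and xy^2z ∉ L.
This is a contradiction; hence L is not regular.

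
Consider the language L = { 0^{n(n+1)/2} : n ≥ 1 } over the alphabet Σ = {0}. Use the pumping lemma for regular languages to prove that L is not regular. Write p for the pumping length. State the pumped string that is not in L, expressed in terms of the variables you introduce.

0^{p(p+1)/2+k}

Suppose for contradiction that L is regular, and let p be the pumping length.
Take w = 0^{p(p+1)/2} ∈ L with |w| = p(p+1)/2 ≥ p.
Write w = xyz as guaranteed by the lemma, with |xy| ≤ p and y is nonempty.
Then y = 0^k for some k with 1 ≤ k ≤ p.
Pump with i = 2: xy^2z = 0^{p(p+1)/2+k}. Since 1 ≤ k ≤ p, p(p+1)/2 < p(p+1)/2+k ≤ p(p+1)/2+p < (p+1)(p+2)/2, so p(p+1)/2+k is strictly between consecutive triangular numbers. So xy^2z ∉ L.
Contradiction. Therefore L is not regular.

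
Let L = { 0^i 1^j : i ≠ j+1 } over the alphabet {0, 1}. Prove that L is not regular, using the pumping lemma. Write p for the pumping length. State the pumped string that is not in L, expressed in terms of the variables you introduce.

0^{p+p!} 1^{p+p!-1}

Toward a contradiction, assume L is regular with pumping length p.
Choose w = 0^p 1^{p+p!-1}. Since p ≠ (p+p!-1)+1 = p+p!, w ∈ L; and |w| ≥ p.
The pumping lemma gives a decomposition w = xyz where |xy| ≤ p and y is nonempty.
Because |xy| ≤ p and w begins with p copies of 0, we have y = 0^k with 1 ≤ k ≤ p.
Since 1 ≤ k ≤ p, k divides p!; set t = 1 + p!/k. Then xy^t z has p + (p!/k)·k = p + p! copies of 0. Now the 0-count is p+p! and (1-count)+1 = (p+p!-1)+1 = p+p!, so i ≠ j+1 fails. So xy^t z = 0^{p+p!} 1^{p+p!-1} ∉ L.
This contradicts the pumping lemma, so L is not regular.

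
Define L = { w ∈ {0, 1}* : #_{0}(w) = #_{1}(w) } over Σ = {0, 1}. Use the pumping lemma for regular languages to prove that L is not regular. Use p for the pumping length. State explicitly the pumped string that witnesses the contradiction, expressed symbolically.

Suppose for contradiction that L is regular, and let p be the pumping length.
Choose w = 0^p 1^p ∈ L with |w| = 2p ≥ p.
The pumping lemma gives a decomposition w = xyz where |xy| ≤ p and y is nonempty.
Since the first p symbols of w are all 0's and |xy| ≤ p, y lies entirely in the leading 0-block: y = 0^k for some k with 1 ≤ k ≤ p.
Pump with i = 2: xy^2z = 0^{p+k} 1^p has p+k occurrences of 0 but only p of 1. Since k ≥ 1 the counts differ, so xy^2z ∉ L.
This contradicts the pumping lemma, so L is not regular.

0^{p+k} 1^p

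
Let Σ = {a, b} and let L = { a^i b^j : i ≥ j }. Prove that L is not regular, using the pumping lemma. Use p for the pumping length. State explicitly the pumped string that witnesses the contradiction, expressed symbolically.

a^{p-k} b^p

Suppose for contradiction that L is regular, and let p be the pumping length.
Choose w = a^p b^p ∈ L, with |w| = 2p ≥ p.
Write w = xyz as guaranteed by the lemma, with |xy| ≤ p and |y| > 0.
The first p characters of w are a's, so xy (and hence y) consists only of a's. Write y = a^k, 1 ≤ k ≤ p.
Consider xy^0z = xz = a^{p-k} b^p. Since k ≥ 1, the a-count p-k is less than p, so i ≥ j fails; thus xz ∉ L.
Contradiction. Therefore L is not regular.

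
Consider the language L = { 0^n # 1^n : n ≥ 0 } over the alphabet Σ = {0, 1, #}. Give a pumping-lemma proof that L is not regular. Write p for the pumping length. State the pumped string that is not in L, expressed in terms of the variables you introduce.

0^{p+k} # 1^p

Toward a contradiction, assume L is regular with pumping length p.
Take w = 0^p # 1^p ∈ L with |w| = 2p+1 ≥ p.
The pumping lemma gives a decomposition w = xyz where |xy| ≤ p and |y| > 0.
Since the first p symbols of w are all 0's and |xy| ≤ p, y lies entirely in the leading 0-block: y = 0^k for some k with 1 ≤ k ≤ p.
Pump with i = 2: xy^2z = 0^{p+k} # 1^p, which would require p+k = p. But k ≥ 1, so xy^2z ∉ L.
Contradiction. Therefore L is not regular.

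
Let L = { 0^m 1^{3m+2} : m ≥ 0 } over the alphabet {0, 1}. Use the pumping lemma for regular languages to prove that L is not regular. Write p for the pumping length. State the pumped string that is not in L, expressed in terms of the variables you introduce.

0^{p+k} 1^{3p+2}

Suppose for contradiction that L is regular, and let p be the pumping length.
Choose w = 0^p 1^{3p+2}, which is in L with |w| = 4p+2 ≥ p.
The pumping lemma gives a decomposition w = xyz where |xy| ≤ p and |y| ≥ 1.
Because |xy| ≤ p and w begins with p copies of 0, we have y = 0^k with 1 ≤ k ≤ p.
Pump with i = 2: xy^2z = 0^{p+k} 1^{3p+2}. For this to lie in L we would need 3p+2 = 3(p+k)+2, which forces k = 0. But k ≥ 1, so xy^2z ∉ L.
This is a contradiction; hence L is not regular.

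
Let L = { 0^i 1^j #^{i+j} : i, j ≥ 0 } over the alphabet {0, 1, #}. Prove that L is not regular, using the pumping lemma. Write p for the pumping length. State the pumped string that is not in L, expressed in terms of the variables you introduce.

0^{p+k} 1^p #^{2p}

Suppose for contradiction that L is regular, and let p be the pumping length.
Take w = 0^p 1^p #^{2p} ∈ L (with i=j=p, i+j=2p), |w| = 4p ≥ p.
By the pumping lemma, w = xyz with |xy| ≤ p and |y| > 0.
The first p characters of w are 0's, so xy (and hence y) consists only of 0's. Write y = 0^k, 1 ≤ k ≤ p.
Consider xy^2z = 0^{p+k} 1^p #^{2p}. Now the 0- and 1-counts sum to 2p+k, but the #-count is 2p ≠ 2p+k. So xy^2z ∉ L.
This contradicts the pumping lemma, so L is not regular.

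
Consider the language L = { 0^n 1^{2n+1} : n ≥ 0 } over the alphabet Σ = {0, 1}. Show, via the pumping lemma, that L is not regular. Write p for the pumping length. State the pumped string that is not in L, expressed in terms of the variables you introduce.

Assume L is regular. Let p be the pumping length given by the pumping lemma.
Let w = 0^p 1^{2p+1} ∈ L; note |w| = 3p+1 ≥ p.
By the pumping lemma, w = xyz with |xy| ≤ p and y is nonempty.
Since the first p symbols of w are all 0's and |xy| ≤ p, y lies entirely in the leading 0-block: y = 0^k for some k with 1 ≤ k ≤ p.
Pump with i = 2: xy^2z = 0^{p+k} 1^{2p+1}. For this to lie in L we would need 2p+1 = 2(p+k)+1, which forces k = 0. But k ≥ 1, so xy^2z ∉ L.
Contradiction. Therefore L is not regular.

0^{p+k} 1^{2p+1}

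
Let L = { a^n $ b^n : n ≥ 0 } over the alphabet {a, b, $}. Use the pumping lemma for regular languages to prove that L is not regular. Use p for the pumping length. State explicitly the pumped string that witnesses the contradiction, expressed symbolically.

Assume L is regular. Let p be the pumping length given by the pumping lemma.
Take w = a^p $ b^p ∈ L with |w| = 2p+1 ≥ p.
The pumping lemma gives a decomposition w = xyz where |xy| ≤ p and y is nonempty.
Because |xy| ≤ p and w begins with p copies of a, we have y = a^k with 1 ≤ k ≤ p.
Pump with i = 2: xy^2z = a^{p+k} $ b^p, which would require p+k = p. But k ≥ 1, so xy^2z ∉ L.
This contradicts the pumping lemma, so L is not regular.

a^{p+k} $ b^p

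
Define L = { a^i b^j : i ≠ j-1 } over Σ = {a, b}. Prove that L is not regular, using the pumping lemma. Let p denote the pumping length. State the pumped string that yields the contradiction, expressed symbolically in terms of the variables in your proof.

Assume L is regular; let p be its pumping constant.
Choose w = a^p b^{p+p!+1}. Since p ≠ (p+p!+1)-1 = p+p!, w ∈ L; and |w| ≥ p.
Write w = xyz as guaranteed by the lemma, with |xy| ≤ p and |y| ≥ 1.
The first p characters of w are a's, so xy (and hence y) consists only of a's. Write y = a^k, 1 ≤ k ≤ p.
Since 1 ≤ k ≤ p, k divides p!; set t = 1 + p!/k. Then xy^t z has p + (p!/k)·k = p + p! copies of a. Now the a-count is p+p! and (b-count)-1 = (p+p!+1)-1 = p+p!, so i ≠ j-1 fails. So xy^t z = a^{p+p!} b^{p+p!+1} ∉ L.
This is a contradiction; hence L is not regular.

a^{p+p!} b^{p+p!+1}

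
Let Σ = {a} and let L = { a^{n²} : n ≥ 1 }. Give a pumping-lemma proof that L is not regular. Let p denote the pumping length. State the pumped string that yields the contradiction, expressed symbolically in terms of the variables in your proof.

Toward a contradiction, assume L is regular with pumping length p.
Take w = a^{p²} ∈ L with |w| = p² ≥ p.
By the pumping lemma, w = xyz with |xy| ≤ p and |y| ≥ 1.
Then y = a^k for some k with 1 ≤ k ≤ p.
Pump with i = 2: xy^2z = a^{p²+k}. Since 1 ≤ k ≤ p, p² < p²+k ≤ p²+p < (p+1)², so p²+k lies strictly between consecutive squares and is not a perfect square. So xy^2z ∉ L.
Contradiction. Therefore L is not regular.

a^{p²+k}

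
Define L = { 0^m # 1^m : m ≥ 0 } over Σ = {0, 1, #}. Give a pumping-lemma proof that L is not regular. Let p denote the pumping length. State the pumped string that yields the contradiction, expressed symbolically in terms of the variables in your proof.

0^{p+k} # 1^p

Suppose for contradiction that L is regular, and let p be the pumping length.
Take w = 0^p # 1^p ∈ L with |w| = 2p+1 ≥ p.
By the pumping lemma, w = xyz with |xy| ≤ p and |y| > 0.
The first p characters of w are 0's, so xy (and hence y) consists only of 0's. Write y = 0^k, 1 ≤ k ≤ p.
Pump with i = 2: xy^2z = 0^{p+k} # 1^p, which would require p+k = p. But k ≥ 1, so xy^2z ∉ L.
This is a contradiction; hence L is not regular.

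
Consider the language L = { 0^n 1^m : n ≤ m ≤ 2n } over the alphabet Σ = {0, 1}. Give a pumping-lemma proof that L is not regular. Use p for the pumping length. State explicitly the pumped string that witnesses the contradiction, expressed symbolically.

Suppose for contradiction that L is regular, and let p be the pumping length.
Take w = 0^p 1^p ∈ L (since p ≤ p ≤ 2p), with |w| = 2p ≥ p.
The pumping lemma gives a decomposition w = xyz where |xy| ≤ p and |y| ≥ 1.
Because |xy| ≤ p and w begins with p copies of 0, we have y = 0^k with 1 ≤ k ≤ p.
Pump with i = 2: xy^2z = 0^{p+k} 1^p. Now n = p+k > p = m, so the condition n ≤ m fails. Thus xy^2z ∉ L.
This contradicts the pumping lemma, so L is not regular.

0^{p+k} 1^p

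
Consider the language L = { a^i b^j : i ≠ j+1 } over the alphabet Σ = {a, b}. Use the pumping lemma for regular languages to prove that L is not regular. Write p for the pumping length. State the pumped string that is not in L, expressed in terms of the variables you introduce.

Assume L is regular. Let p be the pumping length given by the pumping lemma.
Choose w = a^p b^{p+p!-1}. Since p ≠ (p+p!-1)+1 = p+p!, w ∈ L; and |w| ≥ p.
Write w = xyz as guaranteed by the lemma, with |xy| ≤ p and y is nonempty.
Since the first p symbols of w are all a's and |xy| ≤ p, y lies entirely in the leading a-block: y = a^k for some k with 1 ≤ k ≤ p.
Since 1 ≤ k ≤ p, k divides p!; set t = 1 + p!/k. Then xy^t z has p + (p!/k)·k = p + p! copies of a. Now the a-count is p+p! and (b-count)+1 = (p+p!-1)+1 = p+p!, so i ≠ j+1 fails. So xy^t z = a^{p+p!} b^{p+p!-1} ∉ L.
This contradicts the pumping lemma, so L is not regular.

a^{p+p!} b^{p+p!-1}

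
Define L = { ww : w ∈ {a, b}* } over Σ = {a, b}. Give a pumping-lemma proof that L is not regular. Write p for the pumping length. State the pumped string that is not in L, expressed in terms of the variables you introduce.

Toward a contradiction, assume L is regular with pumping length p.
Take w = a^p b^p a^p b^p = uu where u = a^pb^p; then w ∈ L and |w| = 4p ≥ p.
By the pumping lemma, w = xyz with |xy| ≤ p and |y| > 0.
The first p characters of w are a's, so xy (and hence y) consists only of a's. Write y = a^k, 1 ≤ k ≤ p.
Pump with i = 2: xy^2z = a^{p+k} b^p a^p b^p, of length 4p+k. Suppose this equals vv. The string starts with a and ends with b, so v does too; thus the boundary between the two copies of v is a b→a transition. There is exactly one such transition, at position 2p+k, so |v| = 2p+k and |vv| = 4p+2k ≠ 4p+k since k ≥ 1. So xy^2z ∉ L.
This is a contradiction; hence L is not regular.

a^{p+k} b^p a^p b^p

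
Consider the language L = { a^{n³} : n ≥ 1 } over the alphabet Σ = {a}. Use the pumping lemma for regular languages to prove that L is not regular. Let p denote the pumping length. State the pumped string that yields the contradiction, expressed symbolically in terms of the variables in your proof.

Assume L is regular; let p be its pumping constant.
Take w = a^{p³} ∈ L with |w| = p³ ≥ p.
The pumping lemma gives a decomposition w = xyz where |xy| ≤ p and |y| ≥ 1.
Then y = a^k for some k with 1 ≤ k ≤ p.
Pump with i = 2: xy^2z = a^{p³+k}. Since 1 ≤ k ≤ p, p³ < p³+k ≤ p³+p < p³+3p²+3p+1 = (p+1)³, so p³+k is not a perfect cube. So xy^2z ∉ L.
This is a contradiction; hence L is not regular.

a^{p³+k}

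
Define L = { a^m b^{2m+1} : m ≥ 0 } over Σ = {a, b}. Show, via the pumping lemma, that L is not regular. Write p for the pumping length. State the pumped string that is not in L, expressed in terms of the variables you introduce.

Assume L is regular. Let p be the pumping length given by the pumping lemma.
Choose w = a^p b^{2p+1}, which is in L with |w| = 3p+1 ≥ p.
Write w = xyz as guaranteed by the lemma, with |xy| ≤ p and |y| ≥ 1.
The first p characters of w are a's, so xy (and hence y) consists only of a's. Write y = a^k, 1 ≤ k ≤ p.
Pump with i = 2: xy^2z = a^{p+k} b^{2p+1}. For this to lie in L we would need 2p+1 = 2(p+k)+1, which forces k = 0. But k ≥ 1, so xy^2z ∉ L.
This contradicts the pumping lemma, so L is not regular.

a^{p+k} b^{2p+1}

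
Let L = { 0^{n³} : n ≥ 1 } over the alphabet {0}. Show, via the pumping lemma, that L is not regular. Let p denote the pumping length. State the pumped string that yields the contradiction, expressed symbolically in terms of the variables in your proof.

0^{p³+k}

Assume L is regular; let p be its pumping constant.
Take w = 0^{p³} ∈ L with |w| = p³ ≥ p.
By the pumping lemma, w = xyz with |xy| ≤ p and y is nonempty.
Then y = 0^k for some k with 1 ≤ k ≤ p.
Pump with i = 2: xy^2z = 0^{p³+k}. Since 1 ≤ k ≤ p, p³ < p³+k ≤ p³+p < p³+3p²+3p+1 = (p+1)³, so p³+k is not a perfect cube. So xy^2z ∉ L.
Contradiction. Therefore L is not regular.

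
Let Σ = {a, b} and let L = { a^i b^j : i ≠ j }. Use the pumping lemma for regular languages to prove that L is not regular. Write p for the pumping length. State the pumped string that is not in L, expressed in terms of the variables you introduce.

a^{p+p!} b^{p+p!}

Assume L is regular; let p be its pumping constant.
Choose w = a^p b^{p+p!}. Since p ≠ p+p!, w ∈ L; and |w| ≥ p.
The pumping lemma gives a decomposition w = xyz where |xy| ≤ p and y is nonempty.
The first p characters of w are a's, so xy (and hence y) consists only of a's. Write y = a^k, 1 ≤ k ≤ p.
Since 1 ≤ k ≤ p, k divides p!; set t = 1 + p!/k. Then xy^t z has p + (p!/k)·k = p + p! copies of a. Now the a-count equals the b-count, so i ≠ j fails. So xy^t z = a^{p+p!} b^{p+p!} ∉ L.
This is a contradiction; hence L is not regular.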